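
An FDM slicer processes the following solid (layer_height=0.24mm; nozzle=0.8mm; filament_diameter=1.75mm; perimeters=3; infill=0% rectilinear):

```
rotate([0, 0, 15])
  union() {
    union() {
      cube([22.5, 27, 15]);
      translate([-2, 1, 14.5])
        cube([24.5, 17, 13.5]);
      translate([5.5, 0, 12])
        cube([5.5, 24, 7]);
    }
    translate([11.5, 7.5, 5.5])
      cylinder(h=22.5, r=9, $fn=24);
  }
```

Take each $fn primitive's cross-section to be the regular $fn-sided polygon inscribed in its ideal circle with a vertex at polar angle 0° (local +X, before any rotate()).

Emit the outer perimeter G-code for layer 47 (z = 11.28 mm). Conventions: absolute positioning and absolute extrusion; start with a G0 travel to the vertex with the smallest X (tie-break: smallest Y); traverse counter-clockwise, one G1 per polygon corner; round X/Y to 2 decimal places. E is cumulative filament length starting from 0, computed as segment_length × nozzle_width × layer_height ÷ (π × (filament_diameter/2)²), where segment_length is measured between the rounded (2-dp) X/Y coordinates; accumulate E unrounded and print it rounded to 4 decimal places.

G0 X-6.99 Y26.08 Z11.28
G1 X0.00 Y0.00 E2.1553
G1 X6.39 Y1.71 E2.6833
G1 X6.84 Y1.53 E2.7220
G1 X9.17 Y1.22 E2.9096
G1 X11.50 Y1.53 E3.0973
G1 X13.67 Y2.43 E3.2848
G1 X15.53 Y3.86 E3.4721
G1 X15.83 Y4.24 E3.5107
G1 X21.73 Y5.82 E3.9983
G1 X14.75 Y31.90 E6.1534
G1 X-6.99 Y26.08 E7.9499

At z = 11.28 mm: the cube is present — its section is the full 22.5×27 rectangle; the cube at (-2, 1) is absent (z outside [14.5, 28]); the cube at (5.5, 0) does not reach this height (z outside [12, 19]); Combining (union): only the 22.5×27 cube is present, so the union is just that shape — 1 connected region; the cylinder at (11.5, 7.5): section is a regular 24-gon, circumradius r=9; Merging all regions: the regions partially overlap (shared area 241.96 mm²), so overlapping operands fuse into one piece — 1 connected region; (whole slice rotated 15° about Z — lengths, areas and connectivity unchanged). The outline is a single polygon with 11 vertices. Extrusion per mm of travel: 0.8 × 0.24 / (π × 0.875²) = 0.079824. Accumulating E over each segment gives final E = 7.9499.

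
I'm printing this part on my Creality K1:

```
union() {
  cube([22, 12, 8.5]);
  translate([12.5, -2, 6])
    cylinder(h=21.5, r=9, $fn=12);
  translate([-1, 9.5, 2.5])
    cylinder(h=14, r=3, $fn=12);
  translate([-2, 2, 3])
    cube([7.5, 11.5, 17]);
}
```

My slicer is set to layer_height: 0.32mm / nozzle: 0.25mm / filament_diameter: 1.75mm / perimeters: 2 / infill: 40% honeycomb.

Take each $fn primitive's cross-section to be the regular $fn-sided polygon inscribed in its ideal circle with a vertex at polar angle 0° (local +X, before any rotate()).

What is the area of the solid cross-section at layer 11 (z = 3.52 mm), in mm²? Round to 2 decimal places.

At z = 3.52 mm: the 22×12 cube contributes its full rectangle (area 264.00 mm²); the cylinder at (12.5, -2) is not intersected at this z (z outside [6, 27.5]); the r=3 cylinder at (-1, 9.5) gives a regular 12-gon of circumradius 3 (constant along its height) (area = (12/2)·3.000²·sin(360°/12) = 27.00 mm²); the cube at (-2, 2) is present — its section is the full 7.5×11.5 rectangle (area 86.25 mm²); Taking the union: the regions partially overlap — summed areas 377.25 mm² minus the doubly-counted overlap 74.23 mm² gives 303.02 mm² — area = 303.02 mm². Overall, the cross-section is a single solid region. Net area = 303.02 mm².

303.02 mm²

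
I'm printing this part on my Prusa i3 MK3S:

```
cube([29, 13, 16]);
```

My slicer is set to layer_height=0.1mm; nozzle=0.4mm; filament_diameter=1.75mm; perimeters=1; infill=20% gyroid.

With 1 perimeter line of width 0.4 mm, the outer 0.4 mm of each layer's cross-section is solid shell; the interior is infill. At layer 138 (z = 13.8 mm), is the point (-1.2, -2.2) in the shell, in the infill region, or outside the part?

At z = 13.8 mm: the cube (footprint 29×13) is included at this height. Overall, the cross-section is a single solid region. The nearest boundary edge runs (0.00, 0.00)→(29.00, 0.00); distance from the point to it = 2.51 mm. The point is not inside any of the regions above, so it lies outside the cross-section (2.51 mm from the nearest boundary).

outside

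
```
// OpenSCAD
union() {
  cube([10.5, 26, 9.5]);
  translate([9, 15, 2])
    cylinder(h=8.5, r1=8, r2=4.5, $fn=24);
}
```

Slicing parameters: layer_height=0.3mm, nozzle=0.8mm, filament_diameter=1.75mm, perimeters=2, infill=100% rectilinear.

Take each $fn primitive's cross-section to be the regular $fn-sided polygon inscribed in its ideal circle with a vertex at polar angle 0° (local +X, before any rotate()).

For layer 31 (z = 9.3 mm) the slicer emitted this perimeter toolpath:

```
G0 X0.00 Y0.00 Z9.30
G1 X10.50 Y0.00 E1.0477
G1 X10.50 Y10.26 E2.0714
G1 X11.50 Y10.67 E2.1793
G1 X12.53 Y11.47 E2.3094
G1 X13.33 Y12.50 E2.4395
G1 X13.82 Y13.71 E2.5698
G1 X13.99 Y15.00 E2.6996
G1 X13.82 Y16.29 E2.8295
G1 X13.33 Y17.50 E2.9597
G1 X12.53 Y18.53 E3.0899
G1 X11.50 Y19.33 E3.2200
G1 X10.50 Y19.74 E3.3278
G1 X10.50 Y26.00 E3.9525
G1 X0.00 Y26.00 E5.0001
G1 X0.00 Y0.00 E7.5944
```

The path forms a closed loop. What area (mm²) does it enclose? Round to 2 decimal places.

297.07 mm²

Apply the shoelace formula to the sequence of (X, Y) vertices; enclosed area = 297.07 mm².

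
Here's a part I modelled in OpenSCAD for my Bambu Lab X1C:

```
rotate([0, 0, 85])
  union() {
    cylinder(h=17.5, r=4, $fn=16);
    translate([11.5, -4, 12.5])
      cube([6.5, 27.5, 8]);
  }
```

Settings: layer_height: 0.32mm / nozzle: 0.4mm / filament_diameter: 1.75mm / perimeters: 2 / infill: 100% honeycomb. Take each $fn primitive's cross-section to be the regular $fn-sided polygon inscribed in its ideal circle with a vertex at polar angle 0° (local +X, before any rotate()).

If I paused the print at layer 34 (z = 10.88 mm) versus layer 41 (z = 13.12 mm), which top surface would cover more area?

layer 41 (z = 13.12 mm)

Layer 34 (z = 10.88): the r=4 cylinder gives a regular 16-gon of circumradius 4 (constant along its height) (area = (16/2)·4.000²·sin(360°/16) = 48.98 mm²); the cube at (11.5, -4) is not intersected at this z (z outside [12.5, 20.5]); Combining (union): only the r=4 cylinder is present, so the union is just that shape — area = 48.98 mm²; (whole slice rotated 85° about Z — lengths, areas and connectivity unchanged). So its area = 48.98 mm². Layer 41 (z = 13.12): the r=4 cylinder contributes a regular 16-gon of circumradius 4 (area = (16/2)·4.000²·sin(360°/16) = 48.98 mm²); the 6.5×27.5 cube at (11.5, -4) contributes its full rectangle (area 178.75 mm²); Taking the union: the 2 present regions are separate (no shared area or edge), so areas and boundary lengths simply add and each stays a separate island — area = 227.73 mm²; (whole slice rotated 85° about Z — lengths, areas and connectivity unchanged). So its area = 227.73 mm². Layer 41 is larger (227.73 vs 48.98 mm²).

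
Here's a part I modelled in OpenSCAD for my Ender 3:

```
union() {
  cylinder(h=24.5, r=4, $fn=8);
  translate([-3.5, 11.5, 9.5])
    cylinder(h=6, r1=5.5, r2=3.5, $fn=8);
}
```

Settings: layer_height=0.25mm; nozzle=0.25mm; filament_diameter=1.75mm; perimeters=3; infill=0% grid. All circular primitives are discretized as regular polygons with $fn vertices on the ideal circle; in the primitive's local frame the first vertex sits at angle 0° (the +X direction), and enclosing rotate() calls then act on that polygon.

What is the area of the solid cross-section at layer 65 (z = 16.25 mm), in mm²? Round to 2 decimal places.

At z = 16.25 mm: the r=4 cylinder contributes a regular 8-gon of circumradius 4 (area = (8/2)·4.000²·sin(360°/8) = 45.25 mm²); the cone at (-3.5, 11.5) is absent (z outside [9.5, 15.5]); Merging all regions: only the r=4 cylinder is present, so the union is just that shape — area = 45.25 mm². Overall, the cross-section is a single solid region. Net area = 45.25 mm².

45.25 mm²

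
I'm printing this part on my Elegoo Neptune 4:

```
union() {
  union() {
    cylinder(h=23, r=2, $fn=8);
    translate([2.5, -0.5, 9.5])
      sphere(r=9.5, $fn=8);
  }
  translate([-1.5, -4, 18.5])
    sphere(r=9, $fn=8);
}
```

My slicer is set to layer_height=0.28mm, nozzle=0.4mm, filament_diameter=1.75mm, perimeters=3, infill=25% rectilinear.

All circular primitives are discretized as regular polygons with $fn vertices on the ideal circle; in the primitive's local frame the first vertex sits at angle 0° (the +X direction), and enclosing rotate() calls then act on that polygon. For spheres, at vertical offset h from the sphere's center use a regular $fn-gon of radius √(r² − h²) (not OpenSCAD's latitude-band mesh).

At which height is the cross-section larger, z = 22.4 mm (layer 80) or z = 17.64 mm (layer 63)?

layer 63 (z = 17.64 mm)

Layer 80 (z = 22.4): the cylinder: section is a regular 8-gon, circumradius r=2 (area = (8/2)·2.000²·sin(360°/8) = 11.31 mm²); the sphere at (2.5, -0.5) does not reach this height (|z−center|=12.900 > r=9.5); Merging all regions: only the r=2 cylinder is present, so the union is just that shape — area = 11.31 mm²; the r=9 sphere at (-1.5, -4) slices to a regular 8-gon of circumradius 8.111 (√(r²−h²) with h=3.9 from center) (area = (8/2)·8.111²·sin(360°/8) = 186.08 mm²); Combining (union): the result so far lies entirely inside the r=9 sphere at (-1.5, -4), so the union is just the r=9 sphere at (-1.5, -4) — area = 186.08 mm². So its area = 186.08 mm². Layer 63 (z = 17.64): the r=2 cylinder gives a regular 8-gon of circumradius 2 (constant along its height) (area = (8/2)·2.000²·sin(360°/8) = 11.31 mm²); the r=9.5 sphere at (2.5, -0.5) contributes a regular 8-gon of circumradius √(9.5²−8.14²) = 4.898 (area = (8/2)·4.898²·sin(360°/8) = 67.86 mm²); Merging all regions: the r=2 cylinder lies entirely inside the r=9.5 sphere at (2.5, -0.5), so the union is just the r=9.5 sphere at (2.5, -0.5) — area = 67.86 mm²; the sphere at (-1.5, -4): section is a regular 8-gon, circumradius = √(r²−h²) = √(9²−0.86²) = 8.959 (area = (8/2)·8.959²·sin(360°/8) = 227.01 mm²); Merging all regions: the regions partially overlap — summed areas 294.87 mm² minus the doubly-counted overlap 58.41 mm² gives 236.45 mm² — area = 236.45 mm². So its area = 236.45 mm². Layer 63 is larger (236.45 vs 186.08 mm²).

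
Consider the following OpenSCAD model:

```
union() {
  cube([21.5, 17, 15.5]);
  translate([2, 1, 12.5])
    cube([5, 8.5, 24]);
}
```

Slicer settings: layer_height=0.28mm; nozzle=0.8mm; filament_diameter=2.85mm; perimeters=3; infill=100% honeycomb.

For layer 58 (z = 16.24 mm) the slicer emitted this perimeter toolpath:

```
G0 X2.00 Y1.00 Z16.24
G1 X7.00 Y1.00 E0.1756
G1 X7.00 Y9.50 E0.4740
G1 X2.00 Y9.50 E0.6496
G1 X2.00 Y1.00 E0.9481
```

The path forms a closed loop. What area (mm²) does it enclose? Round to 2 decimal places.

Apply the shoelace formula to the sequence of (X, Y) vertices; enclosed area = 42.50 mm².

42.50 mm²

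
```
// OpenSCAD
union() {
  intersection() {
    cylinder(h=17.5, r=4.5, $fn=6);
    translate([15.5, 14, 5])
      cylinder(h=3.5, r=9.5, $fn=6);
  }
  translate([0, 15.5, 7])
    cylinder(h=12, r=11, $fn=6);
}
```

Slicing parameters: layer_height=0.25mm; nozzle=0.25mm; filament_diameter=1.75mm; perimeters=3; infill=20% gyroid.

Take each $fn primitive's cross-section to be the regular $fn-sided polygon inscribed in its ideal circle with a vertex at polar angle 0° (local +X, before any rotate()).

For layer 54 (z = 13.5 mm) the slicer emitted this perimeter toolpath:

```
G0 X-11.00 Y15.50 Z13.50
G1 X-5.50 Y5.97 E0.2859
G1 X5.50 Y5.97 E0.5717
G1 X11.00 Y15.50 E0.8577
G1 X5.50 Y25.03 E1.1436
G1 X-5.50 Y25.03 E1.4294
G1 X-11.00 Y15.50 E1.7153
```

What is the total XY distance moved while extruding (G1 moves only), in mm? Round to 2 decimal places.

66.01 mm

Sum the Euclidean lengths of each G1 segment: total = 66.01 mm.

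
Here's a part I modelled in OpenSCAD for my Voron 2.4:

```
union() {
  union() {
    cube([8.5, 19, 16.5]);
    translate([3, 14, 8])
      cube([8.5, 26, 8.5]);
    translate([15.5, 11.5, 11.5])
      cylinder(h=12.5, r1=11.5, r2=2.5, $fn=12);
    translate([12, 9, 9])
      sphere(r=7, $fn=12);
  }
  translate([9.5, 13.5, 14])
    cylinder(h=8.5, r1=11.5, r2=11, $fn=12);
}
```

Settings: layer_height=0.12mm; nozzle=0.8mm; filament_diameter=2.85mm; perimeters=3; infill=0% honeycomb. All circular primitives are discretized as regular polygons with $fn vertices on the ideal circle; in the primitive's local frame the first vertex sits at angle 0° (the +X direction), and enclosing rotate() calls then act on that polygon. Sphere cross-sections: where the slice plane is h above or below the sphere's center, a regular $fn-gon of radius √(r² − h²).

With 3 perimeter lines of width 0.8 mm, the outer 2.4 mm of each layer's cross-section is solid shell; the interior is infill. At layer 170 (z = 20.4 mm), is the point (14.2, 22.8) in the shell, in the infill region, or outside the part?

shell

At z = 20.4 mm: the cube is not intersected at this z (z outside [0, 16.5]); the cube at (3, 14) is not intersected at this z (z outside [8, 16.5]); the cone at (15.5, 11.5): at t=0.712 of its height the radius interpolates to r₁+(r₂−r₁)t = 5.092, giving a regular 12-gon of that circumradius; the sphere at (12, 9) is absent (|z−center|=11.400 > r=7); Combining (union): only the cone at (15.5, 11.5) is present, so the union is just that shape — 1 connected region; the cone at (9.5, 13.5) (r1=11.5→r2=11) has section circumradius 11.124 here — a regular 12-gon; Combining (union): the regions partially overlap (shared area 76.09 mm²), so overlapping operands fuse into one piece — 1 connected region. Overall, the cross-section is a single solid region. The nearest boundary edge runs (9.50, 24.62)→(15.06, 23.13); distance from the point to it = 0.54 mm. The point is inside the cross-section, 0.54 mm from the nearest boundary — within the 2.4 mm shell band (3 × 0.8).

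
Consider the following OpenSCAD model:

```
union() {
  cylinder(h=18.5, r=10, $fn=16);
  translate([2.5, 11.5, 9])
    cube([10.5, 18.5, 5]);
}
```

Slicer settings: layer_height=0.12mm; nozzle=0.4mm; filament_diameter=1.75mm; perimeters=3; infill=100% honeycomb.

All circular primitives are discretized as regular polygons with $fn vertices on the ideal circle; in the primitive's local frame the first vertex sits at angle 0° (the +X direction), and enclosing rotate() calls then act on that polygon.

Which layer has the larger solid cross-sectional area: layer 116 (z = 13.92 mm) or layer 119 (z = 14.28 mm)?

Layer 116 (z = 13.92): the cylinder: section is a regular 16-gon, circumradius r=10 (area = (16/2)·10.000²·sin(360°/16) = 306.15 mm²); the cube at (2.5, 11.5) is present — its section is the full 10.5×18.5 rectangle (area 194.25 mm²); Merging all regions: the 2 present regions are separate (no shared area or edge), so areas and boundary lengths simply add and each stays a separate island — area = 500.40 mm². So its area = 500.40 mm². Layer 119 (z = 14.28): the r=10 cylinder gives a regular 16-gon of circumradius 10 (constant along its height) (area = (16/2)·10.000²·sin(360°/16) = 306.15 mm²); the cube at (2.5, 11.5) does not reach this height (z outside [9, 14]); Merging all regions: only the r=10 cylinder is present, so the union is just that shape — area = 306.15 mm². So its area = 306.15 mm². Layer 116 is larger (500.40 vs 306.15 mm²).

layer 116 (z = 13.92 mm)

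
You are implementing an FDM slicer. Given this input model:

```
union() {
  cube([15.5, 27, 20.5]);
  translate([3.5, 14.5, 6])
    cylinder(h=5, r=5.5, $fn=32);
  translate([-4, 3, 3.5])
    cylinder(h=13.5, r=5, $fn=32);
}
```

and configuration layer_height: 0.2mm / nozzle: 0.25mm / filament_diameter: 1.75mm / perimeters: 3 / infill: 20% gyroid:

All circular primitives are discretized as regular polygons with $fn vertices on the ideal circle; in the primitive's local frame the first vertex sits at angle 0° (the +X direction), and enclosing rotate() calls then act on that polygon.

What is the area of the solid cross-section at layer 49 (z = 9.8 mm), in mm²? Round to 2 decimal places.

At z = 9.8 mm: the cube (footprint 15.5×27) is included at this height (area 418.50 mm²); the cylinder at (3.5, 14.5): section is a regular 32-gon, circumradius r=5.5 (area = (32/2)·5.500²·sin(360°/32) = 94.42 mm²); the r=5 cylinder at (-4, 3) gives a regular 32-gon of circumradius 5 (constant along its height) (area = (32/2)·5.000²·sin(360°/32) = 78.04 mm²); Combining (union): the regions partially overlap — summed areas 590.96 mm² minus the doubly-counted overlap 86.78 mm² gives 504.18 mm² — area = 504.18 mm². Overall, the cross-section is a single solid region. Net area = 504.18 mm².

504.18 mm²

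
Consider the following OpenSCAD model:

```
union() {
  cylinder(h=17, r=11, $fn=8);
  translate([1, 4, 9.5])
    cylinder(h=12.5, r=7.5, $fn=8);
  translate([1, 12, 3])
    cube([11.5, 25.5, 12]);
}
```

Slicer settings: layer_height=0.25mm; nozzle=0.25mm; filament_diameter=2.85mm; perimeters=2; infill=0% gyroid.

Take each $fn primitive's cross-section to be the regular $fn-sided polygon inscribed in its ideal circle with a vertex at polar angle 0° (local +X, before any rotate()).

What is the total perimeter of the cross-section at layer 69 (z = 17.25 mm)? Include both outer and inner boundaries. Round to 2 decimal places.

45.92 mm

At z = 17.25 mm: the cylinder is not intersected at this z (z outside [0, 17]); the r=7.5 cylinder at (1, 4) gives a regular 8-gon of circumradius 7.5 (constant along its height) (perimeter = 2·8·7.500·sin(180°/8) = 45.92 mm); the cube at (1, 12) is not intersected at this z (z outside [3, 15]); Taking the union: only the r=7.5 cylinder at (1, 4) is present, so the union is just that shape — boundary = 45.92 mm. Overall, the cross-section is a single solid region. Total boundary length (outer) = 45.92 mm.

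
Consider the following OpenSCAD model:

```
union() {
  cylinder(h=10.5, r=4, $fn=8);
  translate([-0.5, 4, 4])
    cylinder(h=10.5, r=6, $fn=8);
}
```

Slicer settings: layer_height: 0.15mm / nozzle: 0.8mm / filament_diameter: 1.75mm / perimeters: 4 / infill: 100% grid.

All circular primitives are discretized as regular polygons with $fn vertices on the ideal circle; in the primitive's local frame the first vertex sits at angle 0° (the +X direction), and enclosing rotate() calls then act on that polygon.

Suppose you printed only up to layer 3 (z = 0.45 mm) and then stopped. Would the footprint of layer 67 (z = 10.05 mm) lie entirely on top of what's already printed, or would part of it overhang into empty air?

Compare the two slices. At z = 0.45: the cylinder: section is a regular 8-gon, circumradius r=4 (area = (8/2)·4.000²·sin(360°/8) = 45.25 mm²); the cylinder at (-0.5, 4) does not reach this height (z outside [4, 14.5]); Merging all regions: only the r=4 cylinder is present, so the union is just that shape — area = 45.25 mm². At z = 10.05: the cylinder: section is a regular 8-gon, circumradius r=4 (area = (8/2)·4.000²·sin(360°/8) = 45.25 mm²); the cylinder at (-0.5, 4): section is a regular 8-gon, circumradius r=6 (area = (8/2)·6.000²·sin(360°/8) = 101.82 mm²); Taking the union: the regions partially overlap — summed areas 147.08 mm² minus the doubly-counted overlap 31.77 mm² gives 115.31 mm² — area = 115.31 mm². Checking containment: at z = 10.05 the cross-section extends beyond the z = 0.45 cross-section by about 70.05 mm².

part overhangs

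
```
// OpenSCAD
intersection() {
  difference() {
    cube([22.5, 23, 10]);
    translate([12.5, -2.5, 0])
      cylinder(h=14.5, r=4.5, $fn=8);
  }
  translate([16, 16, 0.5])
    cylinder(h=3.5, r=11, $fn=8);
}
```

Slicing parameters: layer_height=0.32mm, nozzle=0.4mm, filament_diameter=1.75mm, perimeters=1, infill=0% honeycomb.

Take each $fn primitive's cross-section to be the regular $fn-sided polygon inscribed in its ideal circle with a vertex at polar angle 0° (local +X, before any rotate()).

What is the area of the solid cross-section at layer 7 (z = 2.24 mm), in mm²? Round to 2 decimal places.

260.66 mm²

At z = 2.24 mm: the 22.5×23 cube contributes its full rectangle (area 517.50 mm²); the r=4.5 cylinder at (12.5, -2.5) contributes a regular 8-gon of circumradius 4.5 (area = (8/2)·4.500²·sin(360°/8) = 57.28 mm²); After the difference (first − rest): starting from the 22.5×23 cube (517.50 mm²), the r=4.5 cylinder at (12.5, -2.5) partially overlaps it — only the 8.73 mm² overlap (of its 57.28 mm²) is removed, clipping the outline — area = 508.77 mm²; the r=11 cylinder at (16, 16) contributes a regular 8-gon of circumradius 11 (area = (8/2)·11.000²·sin(360°/8) = 342.24 mm²); After intersecting: the r=11 cylinder at (16, 16) partially overlaps that combined region; clipping to the common part keeps 260.66 mm² — area = 260.66 mm². Overall, the cross-section is a single solid region. Net area = 260.66 mm².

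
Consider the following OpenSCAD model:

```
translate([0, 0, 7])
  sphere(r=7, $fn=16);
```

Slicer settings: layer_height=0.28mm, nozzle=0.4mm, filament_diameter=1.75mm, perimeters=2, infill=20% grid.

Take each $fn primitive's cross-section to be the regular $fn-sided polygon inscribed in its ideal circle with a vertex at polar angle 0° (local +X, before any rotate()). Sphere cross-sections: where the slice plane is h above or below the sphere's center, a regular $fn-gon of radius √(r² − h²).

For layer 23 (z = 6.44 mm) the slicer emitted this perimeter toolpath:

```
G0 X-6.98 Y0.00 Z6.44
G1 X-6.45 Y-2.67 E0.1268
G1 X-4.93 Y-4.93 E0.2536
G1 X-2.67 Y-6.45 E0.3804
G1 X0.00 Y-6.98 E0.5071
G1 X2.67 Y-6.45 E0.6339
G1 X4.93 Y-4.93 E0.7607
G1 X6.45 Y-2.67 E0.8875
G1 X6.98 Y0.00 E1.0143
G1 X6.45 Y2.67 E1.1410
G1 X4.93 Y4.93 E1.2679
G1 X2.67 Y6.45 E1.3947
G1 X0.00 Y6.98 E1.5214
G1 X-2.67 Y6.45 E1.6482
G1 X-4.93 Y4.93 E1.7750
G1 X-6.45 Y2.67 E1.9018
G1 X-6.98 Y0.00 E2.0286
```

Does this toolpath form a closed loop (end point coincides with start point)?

Start point (G0): (-6.98, 0.00). End point (last G1): the path returns to the start — closed.

yes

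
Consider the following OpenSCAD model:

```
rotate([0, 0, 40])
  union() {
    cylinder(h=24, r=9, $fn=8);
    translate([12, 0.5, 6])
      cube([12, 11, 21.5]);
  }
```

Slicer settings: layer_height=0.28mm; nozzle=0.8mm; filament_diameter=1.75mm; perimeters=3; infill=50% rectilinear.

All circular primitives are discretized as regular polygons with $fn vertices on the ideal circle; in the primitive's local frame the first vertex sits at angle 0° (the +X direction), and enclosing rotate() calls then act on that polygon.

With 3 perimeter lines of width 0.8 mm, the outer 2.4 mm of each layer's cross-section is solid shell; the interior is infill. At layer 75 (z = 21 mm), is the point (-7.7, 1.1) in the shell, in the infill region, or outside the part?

shell

At z = 21 mm: the cylinder: section is a regular 8-gon, circumradius r=9; the 12×11 cube at (12, 0.5) contributes its full rectangle; Combining (union): the 2 present regions are separate (no shared area or edge), so areas and boundary lengths simply add and each stays a separate island — 2 connected regions; (whole slice rotated 40° about Z — lengths, areas and connectivity unchanged). Overall, the cross-section has 2 separate islands. Undo the 40° rotation: the query point maps to (-5.191, 5.792) in the un-rotated model frame. The nearest boundary edge runs (-6.36, 6.36)→(0.00, 9.00); distance from the point to it = 0.98 mm. (Shell/infill is judged within the island containing the point — the largest one.) The point is inside the cross-section, 0.98 mm from the nearest boundary — within the 2.4 mm shell band (3 × 0.8).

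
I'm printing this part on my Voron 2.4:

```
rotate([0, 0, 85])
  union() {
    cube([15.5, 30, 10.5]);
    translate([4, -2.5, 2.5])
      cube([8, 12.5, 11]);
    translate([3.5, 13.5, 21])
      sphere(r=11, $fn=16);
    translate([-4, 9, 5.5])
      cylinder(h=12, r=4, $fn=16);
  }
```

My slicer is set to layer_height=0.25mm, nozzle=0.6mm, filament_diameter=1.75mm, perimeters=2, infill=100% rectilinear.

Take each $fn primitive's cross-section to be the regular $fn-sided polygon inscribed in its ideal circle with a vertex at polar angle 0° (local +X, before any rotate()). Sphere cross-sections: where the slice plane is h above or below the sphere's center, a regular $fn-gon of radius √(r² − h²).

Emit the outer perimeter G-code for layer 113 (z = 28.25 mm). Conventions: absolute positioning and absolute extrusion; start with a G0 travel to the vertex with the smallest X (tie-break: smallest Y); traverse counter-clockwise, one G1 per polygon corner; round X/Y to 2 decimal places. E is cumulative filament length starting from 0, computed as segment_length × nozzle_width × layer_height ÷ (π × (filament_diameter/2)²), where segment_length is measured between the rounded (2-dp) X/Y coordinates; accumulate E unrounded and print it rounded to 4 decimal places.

G0 X-21.38 Y5.38 Z28.25
G1 X-21.03 Y2.18 E0.2008
G1 X-19.48 Y-0.65 E0.4020
G1 X-16.96 Y-2.67 E0.6034
G1 X-13.86 Y-3.58 E0.8049
G1 X-10.66 Y-3.23 E1.0056
G1 X-7.83 Y-1.67 E1.2071
G1 X-5.81 Y0.84 E1.4081
G1 X-4.90 Y3.94 E1.6096
G1 X-5.25 Y7.15 E1.8109
G1 X-6.81 Y9.98 E2.0124
G1 X-9.32 Y12.00 E2.2134
G1 X-12.42 Y12.90 E2.4147
G1 X-15.63 Y12.55 E2.6160
G1 X-18.46 Y11.00 E2.8173
G1 X-20.48 Y8.48 E3.0187
G1 X-21.38 Y5.38 E3.2200

At z = 28.25 mm: the cube is not intersected at this z (z outside [0, 10.5]); the cube at (4, -2.5) does not reach this height (z outside [2.5, 13.5]); the r=11 sphere at (3.5, 13.5) slices to a regular 16-gon of circumradius 8.273 (√(r²−h²) with h=7.25 from center); the cylinder at (-4, 9) does not reach this height (z outside [5.5, 17.5]); Taking the union: only the r=11 sphere at (3.5, 13.5) is present, so the union is just that shape — 1 connected region; (whole slice rotated 85° about Z — lengths, areas and connectivity unchanged). The outline is a single polygon with 16 vertices. Extrusion per mm of travel: 0.6 × 0.25 / (π × 0.875²) = 0.062363. Accumulating E over each segment gives final E = 3.2200.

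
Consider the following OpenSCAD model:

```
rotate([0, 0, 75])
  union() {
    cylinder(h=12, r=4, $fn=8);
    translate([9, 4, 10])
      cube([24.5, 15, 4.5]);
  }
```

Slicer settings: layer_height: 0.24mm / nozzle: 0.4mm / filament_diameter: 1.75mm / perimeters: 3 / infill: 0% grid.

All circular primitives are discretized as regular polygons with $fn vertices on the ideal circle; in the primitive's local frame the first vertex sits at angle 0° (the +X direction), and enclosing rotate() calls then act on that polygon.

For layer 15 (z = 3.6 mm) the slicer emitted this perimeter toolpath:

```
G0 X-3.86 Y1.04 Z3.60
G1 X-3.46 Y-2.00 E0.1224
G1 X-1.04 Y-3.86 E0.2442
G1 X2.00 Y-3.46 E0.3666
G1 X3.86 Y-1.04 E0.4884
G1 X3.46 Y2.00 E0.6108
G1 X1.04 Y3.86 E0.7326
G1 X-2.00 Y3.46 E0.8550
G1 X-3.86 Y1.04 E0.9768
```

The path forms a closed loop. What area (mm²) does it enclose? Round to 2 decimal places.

45.19 mm²

Apply the shoelace formula to the sequence of (X, Y) vertices; enclosed area = 45.19 mm².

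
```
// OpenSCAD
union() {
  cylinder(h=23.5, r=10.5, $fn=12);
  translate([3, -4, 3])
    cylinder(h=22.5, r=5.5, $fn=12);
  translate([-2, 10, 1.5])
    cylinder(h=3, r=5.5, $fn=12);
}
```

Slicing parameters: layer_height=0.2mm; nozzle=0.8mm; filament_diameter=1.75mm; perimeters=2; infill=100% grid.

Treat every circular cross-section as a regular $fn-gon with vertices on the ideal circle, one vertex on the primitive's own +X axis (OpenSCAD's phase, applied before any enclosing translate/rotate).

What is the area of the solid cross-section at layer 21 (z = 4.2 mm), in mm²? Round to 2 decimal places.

380.95 mm²

At z = 4.2 mm: the r=10.5 cylinder gives a regular 12-gon of circumradius 10.5 (constant along its height) (area = (12/2)·10.500²·sin(360°/12) = 330.75 mm²); the cylinder at (3, -4): section is a regular 12-gon, circumradius r=5.5 (area = (12/2)·5.500²·sin(360°/12) = 90.75 mm²); the cylinder at (-2, 10): section is a regular 12-gon, circumradius r=5.5 (area = (12/2)·5.500²·sin(360°/12) = 90.75 mm²); Merging all regions: the regions partially overlap — summed areas 512.25 mm² minus the doubly-counted overlap 131.30 mm² gives 380.95 mm² — area = 380.95 mm². Overall, the cross-section is a single solid region. Net area = 380.95 mm².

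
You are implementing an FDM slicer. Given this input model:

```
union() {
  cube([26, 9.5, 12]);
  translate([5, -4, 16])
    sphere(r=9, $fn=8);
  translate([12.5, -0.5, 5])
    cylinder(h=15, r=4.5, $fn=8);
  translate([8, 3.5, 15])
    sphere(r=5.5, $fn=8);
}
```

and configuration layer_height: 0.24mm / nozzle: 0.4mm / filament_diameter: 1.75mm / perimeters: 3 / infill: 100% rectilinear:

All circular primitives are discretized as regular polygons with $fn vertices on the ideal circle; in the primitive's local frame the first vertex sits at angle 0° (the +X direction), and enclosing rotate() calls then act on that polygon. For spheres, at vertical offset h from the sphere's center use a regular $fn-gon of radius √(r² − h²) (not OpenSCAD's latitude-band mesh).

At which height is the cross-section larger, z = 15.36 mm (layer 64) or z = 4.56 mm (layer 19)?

Layer 64 (z = 15.36): the cube is absent (z outside [0, 12]); the sphere at (5, -4): section is a regular 8-gon, circumradius = √(r²−h²) = √(9²−0.64²) = 8.977 (area = (8/2)·8.977²·sin(360°/8) = 227.94 mm²); the r=4.5 cylinder at (12.5, -0.5) contributes a regular 8-gon of circumradius 4.5 (area = (8/2)·4.500²·sin(360°/8) = 57.28 mm²); the sphere at (8, 3.5): section is a regular 8-gon, circumradius = √(r²−h²) = √(5.5²−0.36²) = 5.488 (area = (8/2)·5.488²·sin(360°/8) = 85.19 mm²); Combining (union): the regions partially overlap — summed areas 370.41 mm² minus the doubly-counted overlap 75.59 mm² gives 294.82 mm² — area = 294.82 mm². So its area = 294.82 mm². Layer 19 (z = 4.56): the 26×9.5 cube contributes its full rectangle (area 247.00 mm²); the sphere at (5, -4) is absent (|z−center|=11.440 > r=9); the cylinder at (12.5, -0.5) does not reach this height (z outside [5, 20]); the sphere at (8, 3.5) is absent (|z−center|=10.440 > r=5.5); Merging all regions: only the 26×9.5 cube is present, so the union is just that shape — area = 247.00 mm². So its area = 247.00 mm². Layer 64 is larger (294.82 vs 247.00 mm²).

layer 64 (z = 15.36 mm)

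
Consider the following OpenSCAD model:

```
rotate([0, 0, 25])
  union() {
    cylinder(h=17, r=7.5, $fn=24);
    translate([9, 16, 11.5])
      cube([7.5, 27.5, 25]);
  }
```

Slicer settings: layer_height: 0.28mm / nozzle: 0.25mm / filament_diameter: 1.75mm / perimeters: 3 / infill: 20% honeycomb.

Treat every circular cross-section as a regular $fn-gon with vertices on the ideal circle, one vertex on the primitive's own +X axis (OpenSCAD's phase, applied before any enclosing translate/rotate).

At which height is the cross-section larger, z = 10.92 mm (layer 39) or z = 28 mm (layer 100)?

layer 100 (z = 28 mm)

Layer 39 (z = 10.92): the r=7.5 cylinder contributes a regular 24-gon of circumradius 7.5 (area = (24/2)·7.500²·sin(360°/24) = 174.70 mm²); the cube at (9, 16) is absent (z outside [11.5, 36.5]); Taking the union: only the r=7.5 cylinder is present, so the union is just that shape — area = 174.70 mm²; (rotated 25° about Z; rotation is an isometry so areas/perimeters/island counts are preserved). So its area = 174.70 mm². Layer 100 (z = 28): the cylinder is absent (z outside [0, 17]); the 7.5×27.5 cube at (9, 16) contributes its full rectangle (area 206.25 mm²); Merging all regions: only the 7.5×27.5 cube at (9, 16) is present, so the union is just that shape — area = 206.25 mm²; (rotated 25° about Z; rotation is an isometry so areas/perimeters/island counts are preserved). So its area = 206.25 mm². Layer 100 is larger (206.25 vs 174.70 mm²).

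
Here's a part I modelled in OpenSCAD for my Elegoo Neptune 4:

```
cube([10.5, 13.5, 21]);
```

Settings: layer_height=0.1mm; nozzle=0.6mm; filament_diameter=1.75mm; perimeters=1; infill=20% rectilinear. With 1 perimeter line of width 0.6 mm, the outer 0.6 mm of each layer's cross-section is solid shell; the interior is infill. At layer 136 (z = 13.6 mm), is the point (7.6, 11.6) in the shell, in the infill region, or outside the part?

At z = 13.6 mm: the 10.5×13.5 cube contributes its full rectangle. Overall, the cross-section is a single solid region. The nearest boundary edge runs (10.50, 13.50)→(0.00, 13.50); distance from the point to it = 1.90 mm. The point is inside the cross-section and 1.90 mm from the nearest boundary — more than the 0.6 mm shell width (1 × 0.6), so it's in the infill interior.

infill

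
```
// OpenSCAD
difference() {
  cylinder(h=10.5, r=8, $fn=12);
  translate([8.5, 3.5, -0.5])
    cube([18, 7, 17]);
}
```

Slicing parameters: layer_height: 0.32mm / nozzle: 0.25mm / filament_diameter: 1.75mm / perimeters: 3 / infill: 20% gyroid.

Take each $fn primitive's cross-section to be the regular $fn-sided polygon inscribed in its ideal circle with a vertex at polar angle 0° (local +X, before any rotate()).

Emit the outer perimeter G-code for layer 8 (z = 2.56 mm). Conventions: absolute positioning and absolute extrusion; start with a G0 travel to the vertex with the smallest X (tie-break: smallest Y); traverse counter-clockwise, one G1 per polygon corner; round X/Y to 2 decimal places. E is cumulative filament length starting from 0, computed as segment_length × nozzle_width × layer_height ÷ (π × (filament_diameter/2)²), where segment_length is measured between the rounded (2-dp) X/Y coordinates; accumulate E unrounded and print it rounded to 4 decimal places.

At z = 2.56 mm: the r=8 cylinder gives a regular 12-gon of circumradius 8 (constant along its height); the cube at (8.5, 3.5) is present — its section is the full 18×7 rectangle; Taking the first minus the rest: starting from the r=8 cylinder, the 18×7 cube at (8.5, 3.5) misses the remaining region (no effect) — 1 connected region. The outline is a single polygon with 12 vertices. Extrusion per mm of travel: 0.25 × 0.32 / (π × 0.875²) = 0.033260. Accumulating E over each segment gives final E = 1.6530.

G0 X-8.00 Y0.00 Z2.56
G1 X-6.93 Y-4.00 E0.1377
G1 X-4.00 Y-6.93 E0.2755
G1 X0.00 Y-8.00 E0.4133
G1 X4.00 Y-6.93 E0.5510
G1 X6.93 Y-4.00 E0.6888
G1 X8.00 Y0.00 E0.8265
G1 X6.93 Y4.00 E0.9642
G1 X4.00 Y6.93 E1.1020
G1 X0.00 Y8.00 E1.2398
G1 X-4.00 Y6.93 E1.3775
G1 X-6.93 Y4.00 E1.5153
G1 X-8.00 Y0.00 E1.6530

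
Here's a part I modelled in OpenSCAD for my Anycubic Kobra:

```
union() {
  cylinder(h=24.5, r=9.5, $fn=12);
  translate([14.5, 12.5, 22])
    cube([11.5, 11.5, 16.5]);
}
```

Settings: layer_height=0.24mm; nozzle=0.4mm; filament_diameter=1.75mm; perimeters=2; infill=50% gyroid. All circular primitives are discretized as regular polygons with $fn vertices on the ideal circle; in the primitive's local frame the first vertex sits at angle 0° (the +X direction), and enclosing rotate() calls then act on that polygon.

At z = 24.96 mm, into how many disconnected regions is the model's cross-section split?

At z = 24.96 mm: the cylinder is not intersected at this z (z outside [0, 24.5]); the cube at (14.5, 12.5) (footprint 11.5×11.5) is included at this height; Merging all regions: only the 11.5×11.5 cube at (14.5, 12.5) is present, so the union is just that shape — 1 connected region. The result has 1 disconnected region.

1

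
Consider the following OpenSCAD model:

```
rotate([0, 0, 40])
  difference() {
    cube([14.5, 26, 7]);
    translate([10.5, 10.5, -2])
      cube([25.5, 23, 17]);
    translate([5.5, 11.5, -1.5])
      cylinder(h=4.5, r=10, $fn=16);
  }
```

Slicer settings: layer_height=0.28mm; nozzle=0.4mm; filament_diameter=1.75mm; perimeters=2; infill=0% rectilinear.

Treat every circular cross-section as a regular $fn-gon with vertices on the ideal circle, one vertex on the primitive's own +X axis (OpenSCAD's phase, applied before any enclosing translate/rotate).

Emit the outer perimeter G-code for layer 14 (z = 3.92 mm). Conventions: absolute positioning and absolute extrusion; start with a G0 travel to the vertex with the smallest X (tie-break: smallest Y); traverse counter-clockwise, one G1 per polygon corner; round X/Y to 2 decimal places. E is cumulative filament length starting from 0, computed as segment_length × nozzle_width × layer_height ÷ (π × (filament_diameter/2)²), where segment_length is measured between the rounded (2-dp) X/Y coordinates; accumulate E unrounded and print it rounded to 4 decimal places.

G0 X-16.71 Y19.92 Z3.92
G1 X0.00 Y0.00 E1.2107
G1 X11.11 Y9.32 E1.8859
G1 X4.36 Y17.36 E2.3748
G1 X1.29 Y14.79 E2.5612
G1 X-8.67 Y26.67 E3.2831
G1 X-16.71 Y19.92 E3.7719

At z = 3.92 mm: the cube is present — its section is the full 14.5×26 rectangle; the cube at (10.5, 10.5) is present — its section is the full 25.5×23 rectangle; the cylinder at (5.5, 11.5) is not intersected at this z (z outside [-1.5, 3]); Taking the first minus the rest: starting from the 14.5×26 cube, the 25.5×23 cube at (10.5, 10.5) partially overlaps it — only the 62.00 mm² overlap (of its 586.50 mm²) is removed, clipping the outline — 1 connected region; (rotated 40° about Z; rotation is an isometry so areas/perimeters/island counts are preserved). The outline is a single polygon with 6 vertices. Extrusion per mm of travel: 0.4 × 0.28 / (π × 0.875²) = 0.046564. Accumulating E over each segment gives final E = 3.7719.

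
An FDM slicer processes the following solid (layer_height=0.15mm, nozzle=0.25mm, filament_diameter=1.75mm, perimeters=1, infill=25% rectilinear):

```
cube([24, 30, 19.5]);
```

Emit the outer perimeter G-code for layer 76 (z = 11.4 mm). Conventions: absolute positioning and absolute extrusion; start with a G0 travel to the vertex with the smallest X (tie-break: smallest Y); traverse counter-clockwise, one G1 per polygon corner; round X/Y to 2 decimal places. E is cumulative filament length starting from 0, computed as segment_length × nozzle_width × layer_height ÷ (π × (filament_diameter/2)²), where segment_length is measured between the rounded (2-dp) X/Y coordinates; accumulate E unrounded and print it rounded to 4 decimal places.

G0 X0.00 Y0.00 Z11.40
G1 X24.00 Y0.00 E0.3742
G1 X24.00 Y30.00 E0.8419
G1 X0.00 Y30.00 E1.2161
G1 X0.00 Y0.00 E1.6838

At z = 11.4 mm: the cube (footprint 24×30) is included at this height. The outline is a single polygon with 4 vertices. Extrusion per mm of travel: 0.25 × 0.15 / (π × 0.875²) = 0.015591. Accumulating E over each segment gives final E = 1.6838.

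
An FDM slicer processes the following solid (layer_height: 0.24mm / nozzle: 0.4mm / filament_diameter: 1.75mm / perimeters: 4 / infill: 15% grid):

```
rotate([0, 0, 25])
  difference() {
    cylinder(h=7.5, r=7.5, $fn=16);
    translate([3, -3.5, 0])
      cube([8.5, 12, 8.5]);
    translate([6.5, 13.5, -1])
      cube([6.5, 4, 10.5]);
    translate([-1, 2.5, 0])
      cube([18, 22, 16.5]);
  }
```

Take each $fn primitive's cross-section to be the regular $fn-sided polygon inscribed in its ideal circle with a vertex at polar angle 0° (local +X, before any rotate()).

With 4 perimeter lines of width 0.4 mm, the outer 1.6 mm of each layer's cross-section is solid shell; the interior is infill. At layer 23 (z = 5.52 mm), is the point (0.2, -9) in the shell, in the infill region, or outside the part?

At z = 5.52 mm: the r=7.5 cylinder gives a regular 16-gon of circumradius 7.5 (constant along its height); the cube at (3, -3.5) (footprint 8.5×12) is included at this height; the cube at (6.5, 13.5) (footprint 6.5×4) is included at this height; the cube at (-1, 2.5) (footprint 18×22) is included at this height; After the difference (first − rest): starting from the r=7.5 cylinder, the 8.5×12 cube at (3, -3.5) partially overlaps it — only the 35.89 mm² overlap (of its 102.00 mm²) is removed, clipping the outline; the 6.5×4 cube at (6.5, 13.5) misses the remaining region (no effect); the 18×22 cube at (-1, 2.5) partially overlaps it — only the 19.00 mm² overlap (of its 396.00 mm²) is removed, clipping the outline — 1 connected region; (rotated 25° about Z; rotation is an isometry so areas/perimeters/island counts are preserved). Overall, the cross-section is a single solid region. Undo the 25° rotation: the query point maps to (-3.622, -8.241) in the un-rotated model frame. The nearest boundary edge runs (-0.00, -7.50)→(-2.87, -6.93); distance from the point to it = 1.51 mm. The point is not inside any of the regions above, so it lies outside the cross-section (1.51 mm from the nearest boundary).

outside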